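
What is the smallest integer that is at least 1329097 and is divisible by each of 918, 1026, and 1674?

The integer must be a common multiple of 918, 1026, and 1674, so a multiple of their LCM.
918 = 2 × 3^3 × 17
1026 = 2 × 3^3 × 19
1674 = 2 × 3^3 × 31
LCM(918, 1026, 1674) = 2 × 3^3 × 17 × 19 × 31 = 540702.
Smallest multiple of 540702 that is ≥ 1329097: ⌈1329097/540702⌉ × 540702 = 3 × 540702 = 1622106.

1622106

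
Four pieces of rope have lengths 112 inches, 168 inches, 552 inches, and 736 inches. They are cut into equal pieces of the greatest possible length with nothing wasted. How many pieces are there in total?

196

Piece length = gcd(112, 168, 552, 736).
112 = 2^4 × 7
168 = 2^3 × 3 × 7
552 = 2^3 × 3 × 23
736 = 2^5 × 23
gcd(112, 168, 552, 736) = 2^3 = 8.
Total pieces = 112/8 + 168/8 + 552/8 + 736/8 = 14 + 21 + 69 + 92 = 196.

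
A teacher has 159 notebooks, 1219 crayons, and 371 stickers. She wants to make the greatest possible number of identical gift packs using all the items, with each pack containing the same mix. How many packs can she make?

53 packs

The pack count must divide each quantity, so the greatest is gcd(159, 1219, 371).
159 = 3 × 53
1219 = 23 × 53
371 = 7 × 53
gcd(159, 1219, 371) = 53.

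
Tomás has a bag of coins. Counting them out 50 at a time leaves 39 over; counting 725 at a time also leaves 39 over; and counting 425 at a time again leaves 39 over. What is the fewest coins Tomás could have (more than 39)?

N − 39 must be a common multiple of 50, 725, and 425.
50 = 2 × 5^2
725 = 5^2 × 29
425 = 5^2 × 17
LCM(50, 725, 425) = 2 × 5^2 × 17 × 29 = 24650.
Smallest N > 39 is LCM + 39 = 24650 + 39 = 24689.

24689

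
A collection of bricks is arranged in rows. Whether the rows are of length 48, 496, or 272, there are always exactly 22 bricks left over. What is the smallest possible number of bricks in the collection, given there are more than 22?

25318

N − 22 must be a common multiple of 48, 496, and 272.
48 = 2^4 × 3
496 = 2^4 × 31
272 = 2^4 × 17
LCM(48, 496, 272) = 2^4 × 3 × 17 × 31 = 25296.
Smallest N > 22 is LCM + 22 = 25296 + 22 = 25318.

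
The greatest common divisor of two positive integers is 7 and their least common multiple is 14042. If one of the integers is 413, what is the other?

238

For two integers, gcd × lcm = product, so the other is (7 × 14042) / 413 = 98294 / 413 = 238.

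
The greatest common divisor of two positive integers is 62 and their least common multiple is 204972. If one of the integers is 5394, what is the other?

For two integers, gcd × lcm = product, so the other is (62 × 204972) / 5394 = 12708264 / 5394 = 2356.

2356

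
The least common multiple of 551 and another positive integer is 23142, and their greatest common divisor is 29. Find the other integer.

1218

gcd × lcm = product of the two integers, so the other integer is (29 × 23142) / 551 = 1218.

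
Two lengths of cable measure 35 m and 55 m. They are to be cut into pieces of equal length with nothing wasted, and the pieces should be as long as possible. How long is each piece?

5 m

By the Euclidean algorithm:
55 = 1 × 35 + 20
35 = 1 × 20 + 15
20 = 1 × 15 + 5
15 = 3 × 5 + 0
gcd(35, 55) = 5.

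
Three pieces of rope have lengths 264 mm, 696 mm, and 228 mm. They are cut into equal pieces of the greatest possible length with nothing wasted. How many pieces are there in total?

Piece length = gcd(264, 696, 228).
264 = 2^3 × 3 × 11
696 = 2^3 × 3 × 29
228 = 2^2 × 3 × 19
gcd(264, 696, 228) = 2^2 × 3 = 12.
Total pieces = 264/12 + 696/12 + 228/12 = 22 + 58 + 19 = 99.

99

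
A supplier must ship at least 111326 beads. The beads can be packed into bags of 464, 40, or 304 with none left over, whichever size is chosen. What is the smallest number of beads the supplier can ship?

The number of beads must be a common multiple of 464, 40, and 304, so a multiple of their LCM.
464 = 2^4 × 29
40 = 2^3 × 5
304 = 2^4 × 19
LCM(464, 40, 304) = 2^4 × 5 × 19 × 29 = 44080.
Smallest multiple of 44080 that is ≥ 111326: ⌈111326/44080⌉ × 44080 = 3 × 44080 = 132240.

132240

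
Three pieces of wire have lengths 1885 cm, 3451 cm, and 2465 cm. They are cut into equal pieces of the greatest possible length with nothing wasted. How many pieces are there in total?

Piece length = gcd(1885, 3451, 2465).
1885 = 5 × 13 × 29
3451 = 7 × 17 × 29
2465 = 5 × 17 × 29
gcd(1885, 3451, 2465) = 29.
Total pieces = 1885/29 + 3451/29 + 2465/29 = 65 + 119 + 85 = 269.

269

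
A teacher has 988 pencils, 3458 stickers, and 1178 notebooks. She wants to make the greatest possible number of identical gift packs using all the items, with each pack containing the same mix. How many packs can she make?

38 packs

The pack count must divide each quantity, so the greatest is gcd(988, 3458, 1178).
988 = 2^2 × 13 × 19
3458 = 2 × 7 × 13 × 19
1178 = 2 × 19 × 31
gcd(988, 3458, 1178) = 2 × 19 = 38.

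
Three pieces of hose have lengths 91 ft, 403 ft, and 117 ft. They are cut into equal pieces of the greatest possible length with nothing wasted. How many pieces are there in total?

Piece length = gcd(91, 403, 117).
91 = 7 × 13
403 = 13 × 31
117 = 3^2 × 13
gcd(91, 403, 117) = 13.
Total pieces = 91/13 + 403/13 + 117/13 = 7 + 31 + 9 = 47.

47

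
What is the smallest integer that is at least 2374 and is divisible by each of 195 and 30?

The integer must be a common multiple of 195 and 30, so a multiple of their LCM.
195 = 3 × 5 × 13
30 = 2 × 3 × 5
LCM(195, 30) = 2 × 3 × 5 × 13 = 390.
Smallest multiple of 390 that is ≥ 2374: ⌈2374/390⌉ × 390 = 7 × 390 = 2730.

2730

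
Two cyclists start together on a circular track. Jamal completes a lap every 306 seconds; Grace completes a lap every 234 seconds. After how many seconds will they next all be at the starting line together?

3978 seconds

They coincide at every common multiple of the periods; the first is the LCM.
306 = 2 × 3^2 × 17
234 = 2 × 3^2 × 13
LCM(306, 234) = 2 × 3^2 × 13 × 17 = 3978.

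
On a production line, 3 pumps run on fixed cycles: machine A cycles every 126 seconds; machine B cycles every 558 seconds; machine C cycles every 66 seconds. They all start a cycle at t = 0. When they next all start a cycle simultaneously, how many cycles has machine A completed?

341 cycles

All finish a whole number of cycles simultaneously at t = LCM of the periods.
126 = 2 × 3^2 × 7
558 = 2 × 3^2 × 31
66 = 2 × 3 × 11
LCM(126, 558, 66) = 2 × 3^2 × 7 × 11 × 31 = 42966.
Cycles for period 126: 42966 / 126 = 341.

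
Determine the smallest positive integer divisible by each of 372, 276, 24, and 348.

496248

372 = 2^2 × 3 × 31
276 = 2^2 × 3 × 23
24 = 2^3 × 3
348 = 2^2 × 3 × 29
LCM(372, 276, 24, 348) = 2^3 × 3 × 23 × 29 × 31 = 496248.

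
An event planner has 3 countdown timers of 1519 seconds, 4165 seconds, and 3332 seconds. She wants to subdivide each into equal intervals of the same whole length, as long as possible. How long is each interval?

49 seconds

The interval must divide each timer length; the longest such is the gcd.
1519 = 7^2 × 31
4165 = 5 × 7^2 × 17
3332 = 2^2 × 7^2 × 17
gcd(1519, 4165, 3332) = 7^2 = 49.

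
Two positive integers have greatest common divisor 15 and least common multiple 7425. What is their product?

For any two positive integers, gcd × lcm = product = 15 × 7425 = 111375.

111375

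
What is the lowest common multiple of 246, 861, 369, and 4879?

87822

246 = 2 × 3 × 41
861 = 3 × 7 × 41
369 = 3^2 × 41
4879 = 7 × 17 × 41
LCM(246, 861, 369, 4879) = 2 × 3^2 × 7 × 17 × 41 = 87822.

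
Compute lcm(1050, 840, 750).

1050 = 2 × 3 × 5^2 × 7
840 = 2^3 × 3 × 5 × 7
750 = 2 × 3 × 5^3
LCM(1050, 840, 750) = 2^3 × 3 × 5^3 × 7 = 21000.

21000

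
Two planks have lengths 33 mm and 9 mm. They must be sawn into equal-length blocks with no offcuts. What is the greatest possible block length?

3 mm

By the Euclidean algorithm:
33 = 3 × 9 + 6
9 = 1 × 6 + 3
6 = 2 × 3 + 0
gcd(33, 9) = 3.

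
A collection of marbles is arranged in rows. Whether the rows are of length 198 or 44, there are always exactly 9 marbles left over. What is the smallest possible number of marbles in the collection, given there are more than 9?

405

N − 9 must be a common multiple of 198 and 44.
198 = 2 × 3^2 × 11
44 = 2^2 × 11
LCM(198, 44) = 2^2 × 3^2 × 11 = 396.
Smallest N > 9 is LCM + 9 = 396 + 9 = 405.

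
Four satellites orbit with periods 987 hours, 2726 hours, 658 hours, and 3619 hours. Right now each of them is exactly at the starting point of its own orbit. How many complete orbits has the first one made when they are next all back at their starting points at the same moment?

All finish a whole number of cycles simultaneously at t = LCM of the periods.
987 = 3 × 7 × 47
2726 = 2 × 29 × 47
658 = 2 × 7 × 47
3619 = 7 × 11 × 47
LCM(987, 2726, 658, 3619) = 2 × 3 × 7 × 11 × 29 × 47 = 629706.
Orbits for period 987: 629706 / 987 = 638.

638 orbits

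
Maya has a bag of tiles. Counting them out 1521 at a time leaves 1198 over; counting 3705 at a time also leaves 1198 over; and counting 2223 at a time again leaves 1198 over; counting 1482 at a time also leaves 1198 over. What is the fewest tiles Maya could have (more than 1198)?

290188

N − 1198 must be a common multiple of 1521, 3705, 2223, and 1482.
1521 = 3^2 × 13^2
3705 = 3 × 5 × 13 × 19
2223 = 3^2 × 13 × 19
1482 = 2 × 3 × 13 × 19
LCM(1521, 3705, 2223, 1482) = 2 × 3^2 × 5 × 13^2 × 19 = 288990.
Smallest N > 1198 is LCM + 1198 = 288990 + 1198 = 290188.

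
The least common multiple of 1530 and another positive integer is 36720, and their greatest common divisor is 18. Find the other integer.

gcd × lcm = product of the two integers, so the other integer is (18 × 36720) / 1530 = 432.

432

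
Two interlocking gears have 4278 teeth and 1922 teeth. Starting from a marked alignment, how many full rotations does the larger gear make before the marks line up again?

31 rotations

All finish a whole number of cycles simultaneously at t = LCM of the periods.
4278 = 2 × 3 × 23 × 31
1922 = 2 × 31^2
LCM(4278, 1922) = 2 × 3 × 23 × 31^2 = 132618.
Rotations for period 4278: 132618 / 4278 = 31.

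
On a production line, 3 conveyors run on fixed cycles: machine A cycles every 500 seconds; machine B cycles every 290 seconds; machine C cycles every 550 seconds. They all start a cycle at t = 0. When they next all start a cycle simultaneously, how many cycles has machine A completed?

The first common completion time is the LCM of the periods.
500 = 2^2 × 5^3
290 = 2 × 5 × 29
550 = 2 × 5^2 × 11
LCM(500, 290, 550) = 2^2 × 5^3 × 11 × 29 = 159500.
Cycles for period 500: 159500 / 500 = 319.

319 cycles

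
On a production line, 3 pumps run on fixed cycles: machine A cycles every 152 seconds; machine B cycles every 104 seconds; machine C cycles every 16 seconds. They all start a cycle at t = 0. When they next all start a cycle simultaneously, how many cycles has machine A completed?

26 cycles

The first common completion time is the LCM of the periods.
152 = 2^3 × 19
104 = 2^3 × 13
16 = 2^4
LCM(152, 104, 16) = 2^4 × 13 × 19 = 3952.
Cycles for period 152: 3952 / 152 = 26.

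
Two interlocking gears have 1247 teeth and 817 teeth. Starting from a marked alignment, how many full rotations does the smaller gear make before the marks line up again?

The first common completion time is the LCM of the periods.
1247 = 29 × 43
817 = 19 × 43
LCM(1247, 817) = 19 × 29 × 43 = 23693.
Rotations for period 817: 23693 / 817 = 29.

29 rotations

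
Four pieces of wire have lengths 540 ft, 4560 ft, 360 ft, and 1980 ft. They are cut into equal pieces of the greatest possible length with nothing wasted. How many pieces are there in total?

Piece length = gcd(540, 4560, 360, 1980).
540 = 2^2 × 3^3 × 5
4560 = 2^4 × 3 × 5 × 19
360 = 2^3 × 3^2 × 5
1980 = 2^2 × 3^2 × 5 × 11
gcd(540, 4560, 360, 1980) = 2^2 × 3 × 5 = 60.
Total pieces = 540/60 + 4560/60 + 360/60 + 1980/60 = 9 + 76 + 6 + 33 = 124.

124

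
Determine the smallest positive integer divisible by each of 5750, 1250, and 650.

5750 = 2 × 5^3 × 23
1250 = 2 × 5^4
650 = 2 × 5^2 × 13
LCM(5750, 1250, 650) = 2 × 5^4 × 13 × 23 = 373750.

373750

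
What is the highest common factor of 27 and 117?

27 = 3^3
117 = 3^2 × 13
gcd(27, 117) = 3^2 = 9.

9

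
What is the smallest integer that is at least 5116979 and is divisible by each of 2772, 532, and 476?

The integer must be a common multiple of 2772, 532, and 476, so a multiple of their LCM.
2772 = 2^2 × 3^2 × 7 × 11
532 = 2^2 × 7 × 19
476 = 2^2 × 7 × 17
LCM(2772, 532, 476) = 2^2 × 3^2 × 7 × 11 × 17 × 19 = 895356.
Smallest multiple of 895356 that is ≥ 5116979: ⌈5116979/895356⌉ × 895356 = 6 × 895356 = 5372136.

5372136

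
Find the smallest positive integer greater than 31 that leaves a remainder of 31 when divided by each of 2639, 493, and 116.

N − 31 must be a common multiple of 2639, 493, and 116.
2639 = 7 × 13 × 29
493 = 17 × 29
116 = 2^2 × 29
LCM(2639, 493, 116) = 2^2 × 7 × 13 × 17 × 29 = 179452.
Smallest N > 31 is LCM + 31 = 179452 + 31 = 179483.

179483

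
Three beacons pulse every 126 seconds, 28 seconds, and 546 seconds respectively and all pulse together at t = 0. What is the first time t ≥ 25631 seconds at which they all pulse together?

Joint pulses occur at multiples of LCM(126, 28, 546).
126 = 2 × 3^2 × 7
28 = 2^2 × 7
546 = 2 × 3 × 7 × 13
LCM(126, 28, 546) = 2^2 × 3^2 × 7 × 13 = 3276.
Smallest multiple of 3276 that is ≥ 25631: ⌈25631/3276⌉ × 3276 = 8 × 3276 = 26208.

26208 seconds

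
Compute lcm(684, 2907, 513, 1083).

684 = 2^2 × 3^2 × 19
2907 = 3^2 × 17 × 19
513 = 3^3 × 19
1083 = 3 × 19^2
LCM(684, 2907, 513, 1083) = 2^2 × 3^3 × 17 × 19^2 = 662796.

662796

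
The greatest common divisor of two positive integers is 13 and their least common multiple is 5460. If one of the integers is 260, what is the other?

For two integers, gcd × lcm = product, so the other is (13 × 5460) / 260 = 70980 / 260 = 273.

273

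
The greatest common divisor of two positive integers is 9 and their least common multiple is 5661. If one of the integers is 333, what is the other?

For two integers, gcd × lcm = product, so the other is (9 × 5661) / 333 = 50949 / 333 = 153.

153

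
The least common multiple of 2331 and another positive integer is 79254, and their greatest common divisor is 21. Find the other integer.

714

gcd × lcm = product of the two integers, so the other integer is (21 × 79254) / 2331 = 714.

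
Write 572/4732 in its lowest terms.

572 = 2^2 × 11 × 13
4732 = 2^2 × 7 × 13^2
gcd(572, 4732) = 2^2 × 13 = 52.
Divide numerator and denominator by 52: 572/4732 = 11/91.

11/91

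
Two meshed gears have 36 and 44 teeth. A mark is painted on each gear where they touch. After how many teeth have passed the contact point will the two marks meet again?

396 teeth

They coincide at every common multiple of the periods; the first is the LCM.
36 = 2^2 × 3^2
44 = 2^2 × 11
LCM(36, 44) = 2^2 × 3^2 × 11 = 396.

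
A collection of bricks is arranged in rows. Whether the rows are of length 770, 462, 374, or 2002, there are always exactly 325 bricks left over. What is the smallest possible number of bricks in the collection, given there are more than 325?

N − 325 must be a common multiple of 770, 462, 374, and 2002.
770 = 2 × 5 × 7 × 11
462 = 2 × 3 × 7 × 11
374 = 2 × 11 × 17
2002 = 2 × 7 × 11 × 13
LCM(770, 462, 374, 2002) = 2 × 3 × 5 × 7 × 11 × 13 × 17 = 510510.
Smallest N > 325 is LCM + 325 = 510510 + 325 = 510835.

510835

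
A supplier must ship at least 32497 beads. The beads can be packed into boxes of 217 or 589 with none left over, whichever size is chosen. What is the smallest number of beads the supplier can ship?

32984

The number of beads must be a common multiple of 217 and 589, so a multiple of their LCM.
217 = 7 × 31
589 = 19 × 31
LCM(217, 589) = 7 × 19 × 31 = 4123.
Smallest multiple of 4123 that is ≥ 32497: ⌈32497/4123⌉ × 4123 = 8 × 4123 = 32984.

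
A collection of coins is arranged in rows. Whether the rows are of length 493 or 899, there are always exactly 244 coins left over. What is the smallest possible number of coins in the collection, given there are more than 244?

15527

N − 244 must be a common multiple of 493 and 899.
493 = 17 × 29
899 = 29 × 31
LCM(493, 899) = 17 × 29 × 31 = 15283.
Smallest N > 244 is LCM + 244 = 15283 + 244 = 15527.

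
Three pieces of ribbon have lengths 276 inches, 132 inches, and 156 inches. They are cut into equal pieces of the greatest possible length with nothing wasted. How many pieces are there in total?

Piece length = gcd(276, 132, 156).
276 = 2^2 × 3 × 23
132 = 2^2 × 3 × 11
156 = 2^2 × 3 × 13
gcd(276, 132, 156) = 2^2 × 3 = 12.
Total pieces = 276/12 + 132/12 + 156/12 = 23 + 11 + 13 = 47.

47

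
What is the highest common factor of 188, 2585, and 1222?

188 = 2^2 × 47
2585 = 5 × 11 × 47
1222 = 2 × 13 × 47
gcd(188, 2585, 1222) = 47.

47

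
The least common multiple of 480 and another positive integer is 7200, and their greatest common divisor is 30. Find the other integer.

gcd × lcm = product of the two integers, so the other integer is (30 × 7200) / 480 = 450.

450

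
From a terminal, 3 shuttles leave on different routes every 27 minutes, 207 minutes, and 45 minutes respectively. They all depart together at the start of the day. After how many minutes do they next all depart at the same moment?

3105 minutes

They coincide at every common multiple of the periods; the first is the LCM.
27 = 3^3
207 = 3^2 × 23
45 = 3^2 × 5
LCM(27, 207, 45) = 3^3 × 5 × 23 = 3105.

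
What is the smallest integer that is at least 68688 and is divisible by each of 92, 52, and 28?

75348

The integer must be a common multiple of 92, 52, and 28, so a multiple of their LCM.
92 = 2^2 × 23
52 = 2^2 × 13
28 = 2^2 × 7
LCM(92, 52, 28) = 2^2 × 7 × 13 × 23 = 8372.
Smallest multiple of 8372 that is ≥ 68688: ⌈68688/8372⌉ × 8372 = 9 × 8372 = 75348.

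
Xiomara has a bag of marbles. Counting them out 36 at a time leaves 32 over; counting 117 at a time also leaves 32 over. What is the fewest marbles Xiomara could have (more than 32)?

500

N − 32 must be a common multiple of 36 and 117.
36 = 2^2 × 3^2
117 = 3^2 × 13
LCM(36, 117) = 2^2 × 3^2 × 13 = 468.
Smallest N > 32 is LCM + 32 = 468 + 32 = 500.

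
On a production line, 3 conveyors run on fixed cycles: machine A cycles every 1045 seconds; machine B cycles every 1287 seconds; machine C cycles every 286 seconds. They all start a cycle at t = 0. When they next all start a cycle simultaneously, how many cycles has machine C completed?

All finish a whole number of cycles simultaneously at t = LCM of the periods.
1045 = 5 × 11 × 19
1287 = 3^2 × 11 × 13
286 = 2 × 11 × 13
LCM(1045, 1287, 286) = 2 × 3^2 × 5 × 11 × 13 × 19 = 244530.
Cycles for period 286: 244530 / 286 = 855.

855 cycles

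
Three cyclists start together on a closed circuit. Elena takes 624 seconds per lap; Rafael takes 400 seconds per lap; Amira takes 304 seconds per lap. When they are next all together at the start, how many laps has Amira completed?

The first common completion time is the LCM of the periods.
624 = 2^4 × 3 × 13
400 = 2^4 × 5^2
304 = 2^4 × 19
LCM(624, 400, 304) = 2^4 × 3 × 5^2 × 13 × 19 = 296400.
Laps for period 304: 296400 / 304 = 975.

975 laps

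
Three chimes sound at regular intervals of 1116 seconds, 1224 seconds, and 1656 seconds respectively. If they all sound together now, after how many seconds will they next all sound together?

872712 seconds

The first simultaneous occurrence is after LCM of the individual periods.
1116 = 2^2 × 3^2 × 31
1224 = 2^3 × 3^2 × 17
1656 = 2^3 × 3^2 × 23
LCM(1116, 1224, 1656) = 2^3 × 3^2 × 17 × 23 × 31 = 872712.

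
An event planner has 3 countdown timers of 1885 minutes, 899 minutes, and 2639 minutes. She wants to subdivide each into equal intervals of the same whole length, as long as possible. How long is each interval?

29 minutes

The interval must divide each timer length; the longest such is the gcd.
1885 = 5 × 13 × 29
899 = 29 × 31
2639 = 7 × 13 × 29
gcd(1885, 899, 2639) = 29.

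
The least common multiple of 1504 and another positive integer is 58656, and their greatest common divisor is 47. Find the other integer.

gcd × lcm = product of the two integers, so the other integer is (47 × 58656) / 1504 = 1833.

1833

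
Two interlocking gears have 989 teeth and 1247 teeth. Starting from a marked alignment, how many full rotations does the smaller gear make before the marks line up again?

The first common completion time is the LCM of the periods.
989 = 23 × 43
1247 = 29 × 43
LCM(989, 1247) = 23 × 29 × 43 = 28681.
Rotations for period 989: 28681 / 989 = 29.

29 rotations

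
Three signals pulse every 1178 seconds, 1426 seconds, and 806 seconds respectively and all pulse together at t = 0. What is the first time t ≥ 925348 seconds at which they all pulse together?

Joint pulses occur at multiples of LCM(1178, 1426, 806).
1178 = 2 × 19 × 31
1426 = 2 × 23 × 31
806 = 2 × 13 × 31
LCM(1178, 1426, 806) = 2 × 13 × 19 × 23 × 31 = 352222.
Smallest multiple of 352222 that is ≥ 925348: ⌈925348/352222⌉ × 352222 = 3 × 352222 = 1056666.

1056666 seconds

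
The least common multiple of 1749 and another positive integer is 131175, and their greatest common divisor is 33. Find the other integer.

2475

gcd × lcm = product of the two integers, so the other integer is (33 × 131175) / 1749 = 2475.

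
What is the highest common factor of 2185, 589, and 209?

19

2185 = 5 × 19 × 23
589 = 19 × 31
209 = 11 × 19
gcd(2185, 589, 209) = 19.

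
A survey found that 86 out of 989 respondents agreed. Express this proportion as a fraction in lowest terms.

86 = 2 × 43
989 = 23 × 43
gcd(86, 989) = 43.
Divide numerator and denominator by 43: 86/989 = 2/23.

2/23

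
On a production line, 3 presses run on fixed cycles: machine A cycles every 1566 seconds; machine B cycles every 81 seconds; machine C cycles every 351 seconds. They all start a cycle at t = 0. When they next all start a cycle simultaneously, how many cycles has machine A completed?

39 cycles

All finish a whole number of cycles simultaneously at t = LCM of the periods.
1566 = 2 × 3^3 × 29
81 = 3^4
351 = 3^3 × 13
LCM(1566, 81, 351) = 2 × 3^4 × 13 × 29 = 61074.
Cycles for period 1566: 61074 / 1566 = 39.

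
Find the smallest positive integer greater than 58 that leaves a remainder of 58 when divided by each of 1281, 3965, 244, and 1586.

333118

N − 58 must be a common multiple of 1281, 3965, 244, and 1586.
1281 = 3 × 7 × 61
3965 = 5 × 13 × 61
244 = 2^2 × 61
1586 = 2 × 13 × 61
LCM(1281, 3965, 244, 1586) = 2^2 × 3 × 5 × 7 × 13 × 61 = 333060.
Smallest N > 58 is LCM + 58 = 333060 + 58 = 333118.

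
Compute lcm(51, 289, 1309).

66759

51 = 3 × 17
289 = 17^2
1309 = 7 × 11 × 17
LCM(51, 289, 1309) = 3 × 7 × 11 × 17^2 = 66759.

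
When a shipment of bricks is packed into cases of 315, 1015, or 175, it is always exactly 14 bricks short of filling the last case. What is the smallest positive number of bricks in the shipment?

45661

Being 14 short of a full case of size k means N ≡ −14 (mod k), i.e. N + 14 is a multiple of each size.
315 = 3^2 × 5 × 7
1015 = 5 × 7 × 29
175 = 5^2 × 7
LCM(315, 1015, 175) = 3^2 × 5^2 × 7 × 29 = 45675.
Smallest positive N is 45675 − 14 = 45661.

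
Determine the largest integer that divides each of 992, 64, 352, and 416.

992 = 2^5 × 31
64 = 2^6
352 = 2^5 × 11
416 = 2^5 × 13
gcd(992, 64, 352, 416) = 2^5 = 32.

32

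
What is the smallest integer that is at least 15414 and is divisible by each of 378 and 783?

The integer must be a common multiple of 378 and 783, so a multiple of their LCM.
378 = 2 × 3^3 × 7
783 = 3^3 × 29
LCM(378, 783) = 2 × 3^3 × 7 × 29 = 10962.
Smallest multiple of 10962 that is ≥ 15414: ⌈15414/10962⌉ × 10962 = 2 × 10962 = 21924.

21924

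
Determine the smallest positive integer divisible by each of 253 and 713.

253 = 11 × 23
713 = 23 × 31
LCM(253, 713) = 11 × 23 × 31 = 7843.

7843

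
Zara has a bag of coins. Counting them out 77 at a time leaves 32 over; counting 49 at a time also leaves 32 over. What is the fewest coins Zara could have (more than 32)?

N − 32 must be a common multiple of 77 and 49.
77 = 7 × 11
49 = 7^2
LCM(77, 49) = 7^2 × 11 = 539.
Smallest N > 32 is LCM + 32 = 539 + 32 = 571.

571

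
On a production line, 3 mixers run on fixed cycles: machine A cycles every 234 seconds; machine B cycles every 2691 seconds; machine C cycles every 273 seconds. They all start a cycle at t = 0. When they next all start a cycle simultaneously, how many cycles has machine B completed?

All finish a whole number of cycles simultaneously at t = LCM of the periods.
234 = 2 × 3^2 × 13
2691 = 3^2 × 13 × 23
273 = 3 × 7 × 13
LCM(234, 2691, 273) = 2 × 3^2 × 7 × 13 × 23 = 37674.
Cycles for period 2691: 37674 / 2691 = 14.

14 cycles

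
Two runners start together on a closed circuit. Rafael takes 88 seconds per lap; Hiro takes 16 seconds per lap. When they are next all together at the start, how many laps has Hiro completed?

They are all back at their starting positions together after one LCM of the periods.
88 = 2^3 × 11
16 = 2^4
LCM(88, 16) = 2^4 × 11 = 176.
Laps for period 16: 176 / 16 = 11.

11 laps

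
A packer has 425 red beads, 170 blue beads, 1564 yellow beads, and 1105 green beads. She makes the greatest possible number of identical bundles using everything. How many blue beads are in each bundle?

Number of bundles = gcd(425, 170, 1564, 1105).
425 = 5^2 × 17
170 = 2 × 5 × 17
1564 = 2^2 × 17 × 23
1105 = 5 × 13 × 17
gcd(425, 170, 1564, 1105) = 17.
blue beads per bundle = 170 / 17 = 10.

10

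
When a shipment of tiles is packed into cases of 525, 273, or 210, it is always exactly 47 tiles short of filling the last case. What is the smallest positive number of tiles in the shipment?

Being 47 short of a full case of size k means N ≡ −47 (mod k), i.e. N + 47 is a multiple of each size.
525 = 3 × 5^2 × 7
273 = 3 × 7 × 13
210 = 2 × 3 × 5 × 7
LCM(525, 273, 210) = 2 × 3 × 5^2 × 7 × 13 = 13650.
Smallest positive N is 13650 − 47 = 13603.

13603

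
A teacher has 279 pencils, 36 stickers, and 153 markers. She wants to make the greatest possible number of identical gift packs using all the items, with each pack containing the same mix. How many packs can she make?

9 packs

The pack count must divide each quantity, so the greatest is gcd(279, 36, 153).
279 = 3^2 × 31
36 = 2^2 × 3^2
153 = 3^2 × 17
gcd(279, 36, 153) = 3^2 = 9.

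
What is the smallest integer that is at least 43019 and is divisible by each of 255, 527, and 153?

47430

The integer must be a common multiple of 255, 527, and 153, so a multiple of their LCM.
255 = 3 × 5 × 17
527 = 17 × 31
153 = 3^2 × 17
LCM(255, 527, 153) = 3^2 × 5 × 17 × 31 = 23715.
Smallest multiple of 23715 that is ≥ 43019: ⌈43019/23715⌉ × 23715 = 2 × 23715 = 47430.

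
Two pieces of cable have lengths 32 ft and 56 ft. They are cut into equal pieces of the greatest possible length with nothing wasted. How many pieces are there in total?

Piece length = gcd(32, 56).
32 = 2^5
56 = 2^3 × 7
gcd(32, 56) = 2^3 = 8.
Total pieces = 32/8 + 56/8 = 4 + 7 = 11.

11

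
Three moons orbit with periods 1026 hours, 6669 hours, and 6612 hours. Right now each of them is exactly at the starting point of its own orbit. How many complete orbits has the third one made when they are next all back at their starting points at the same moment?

They are all back at their starting positions together after one LCM of the periods.
1026 = 2 × 3^3 × 19
6669 = 3^3 × 13 × 19
6612 = 2^2 × 3 × 19 × 29
LCM(1026, 6669, 6612) = 2^2 × 3^3 × 13 × 19 × 29 = 773604.
Orbits for period 6612: 773604 / 6612 = 117.

117 orbits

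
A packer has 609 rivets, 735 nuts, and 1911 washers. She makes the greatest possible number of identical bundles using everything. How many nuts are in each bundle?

35

Number of bundles = gcd(609, 735, 1911).
609 = 3 × 7 × 29
735 = 3 × 5 × 7^2
1911 = 3 × 7^2 × 13
gcd(609, 735, 1911) = 3 × 7 = 21.
nuts per bundle = 735 / 21 = 35.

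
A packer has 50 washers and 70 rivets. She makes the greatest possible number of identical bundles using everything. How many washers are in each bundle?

Number of bundles = gcd(50, 70).
50 = 2 × 5^2
70 = 2 × 5 × 7
gcd(50, 70) = 2 × 5 = 10.
washers per bundle = 50 / 10 = 5.

5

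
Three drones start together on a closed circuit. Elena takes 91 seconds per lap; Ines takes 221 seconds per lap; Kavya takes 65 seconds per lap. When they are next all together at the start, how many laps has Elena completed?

They are all back at their starting positions together after one LCM of the periods.
91 = 7 × 13
221 = 13 × 17
65 = 5 × 13
LCM(91, 221, 65) = 5 × 7 × 13 × 17 = 7735.
Laps for period 91: 7735 / 91 = 85.

85 laps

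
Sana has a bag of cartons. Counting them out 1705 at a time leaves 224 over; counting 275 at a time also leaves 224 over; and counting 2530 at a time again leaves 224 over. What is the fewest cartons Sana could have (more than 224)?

N − 224 must be a common multiple of 1705, 275, and 2530.
1705 = 5 × 11 × 31
275 = 5^2 × 11
2530 = 2 × 5 × 11 × 23
LCM(1705, 275, 2530) = 2 × 5^2 × 11 × 23 × 31 = 392150.
Smallest N > 224 is LCM + 224 = 392150 + 224 = 392374.

392374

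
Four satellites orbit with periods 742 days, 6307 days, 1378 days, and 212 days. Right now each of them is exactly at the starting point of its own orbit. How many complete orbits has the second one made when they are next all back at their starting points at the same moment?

52 orbits

The first common completion time is the LCM of the periods.
742 = 2 × 7 × 53
6307 = 7 × 17 × 53
1378 = 2 × 13 × 53
212 = 2^2 × 53
LCM(742, 6307, 1378, 212) = 2^2 × 7 × 13 × 17 × 53 = 327964.
Orbits for period 6307: 327964 / 6307 = 52.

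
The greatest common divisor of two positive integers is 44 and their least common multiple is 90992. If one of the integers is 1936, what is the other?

For two integers, gcd × lcm = product, so the other is (44 × 90992) / 1936 = 4003648 / 1936 = 2068.

2068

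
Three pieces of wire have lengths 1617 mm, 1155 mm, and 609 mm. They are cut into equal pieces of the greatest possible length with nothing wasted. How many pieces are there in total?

161

Piece length = gcd(1617, 1155, 609).
1617 = 3 × 7^2 × 11
1155 = 3 × 5 × 7 × 11
609 = 3 × 7 × 29
gcd(1617, 1155, 609) = 3 × 7 = 21.
Total pieces = 1617/21 + 1155/21 + 609/21 = 77 + 55 + 29 = 161.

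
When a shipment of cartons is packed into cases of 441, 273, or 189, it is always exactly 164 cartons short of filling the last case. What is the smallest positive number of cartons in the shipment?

Being 164 short of a full case of size k means N ≡ −164 (mod k), i.e. N + 164 is a multiple of each size.
441 = 3^2 × 7^2
273 = 3 × 7 × 13
189 = 3^3 × 7
LCM(441, 273, 189) = 3^3 × 7^2 × 13 = 17199.
Smallest positive N is 17199 − 164 = 17035.

17035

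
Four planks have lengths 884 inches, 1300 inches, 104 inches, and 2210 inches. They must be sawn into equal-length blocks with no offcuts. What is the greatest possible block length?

26 inches

The block length must divide every plank, so the greatest is gcd(884, 1300, 104, 2210).
884 = 2^2 × 13 × 17
1300 = 2^2 × 5^2 × 13
104 = 2^3 × 13
2210 = 2 × 5 × 13 × 17
gcd(884, 1300, 104, 2210) = 2 × 13 = 26.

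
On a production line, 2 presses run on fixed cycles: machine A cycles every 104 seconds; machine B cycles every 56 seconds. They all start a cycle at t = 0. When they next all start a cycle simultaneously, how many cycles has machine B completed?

They are all back at their starting positions together after one LCM of the periods.
104 = 2^3 × 13
56 = 2^3 × 7
LCM(104, 56) = 2^3 × 7 × 13 = 728.
Cycles for period 56: 728 / 56 = 13.

13 cycles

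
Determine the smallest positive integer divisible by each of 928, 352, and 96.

30624

928 = 2^5 × 29
352 = 2^5 × 11
96 = 2^5 × 3
LCM(928, 352, 96) = 2^5 × 3 × 11 × 29 = 30624.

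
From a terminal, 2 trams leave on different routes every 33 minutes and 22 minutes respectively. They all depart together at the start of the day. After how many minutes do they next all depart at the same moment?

66 minutes

The first simultaneous occurrence is after LCM of the individual periods.
33 = 3 × 11
22 = 2 × 11
LCM(33, 22) = 2 × 3 × 11 = 66.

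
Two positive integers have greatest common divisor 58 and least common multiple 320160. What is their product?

18569280

For any two positive integers, gcd × lcm = product = 58 × 320160 = 18569280.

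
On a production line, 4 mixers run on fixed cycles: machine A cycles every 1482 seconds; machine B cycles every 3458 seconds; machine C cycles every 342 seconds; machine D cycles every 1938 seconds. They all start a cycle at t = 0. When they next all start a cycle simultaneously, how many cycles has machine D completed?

273 cycles

The first common completion time is the LCM of the periods.
1482 = 2 × 3 × 13 × 19
3458 = 2 × 7 × 13 × 19
342 = 2 × 3^2 × 19
1938 = 2 × 3 × 17 × 19
LCM(1482, 3458, 342, 1938) = 2 × 3^2 × 7 × 13 × 17 × 19 = 529074.
Cycles for period 1938: 529074 / 1938 = 273.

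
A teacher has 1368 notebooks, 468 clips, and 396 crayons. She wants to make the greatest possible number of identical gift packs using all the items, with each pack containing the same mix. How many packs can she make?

The pack count must divide each quantity, so the greatest is gcd(1368, 468, 396).
1368 = 2^3 × 3^2 × 19
468 = 2^2 × 3^2 × 13
396 = 2^2 × 3^2 × 11
gcd(1368, 468, 396) = 2^2 × 3^2 = 36.

36 packs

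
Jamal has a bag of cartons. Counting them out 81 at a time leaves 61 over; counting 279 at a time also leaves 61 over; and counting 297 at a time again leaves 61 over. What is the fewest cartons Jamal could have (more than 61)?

27682

N − 61 must be a common multiple of 81, 279, and 297.
81 = 3^4
279 = 3^2 × 31
297 = 3^3 × 11
LCM(81, 279, 297) = 3^4 × 11 × 31 = 27621.
Smallest N > 61 is LCM + 61 = 27621 + 61 = 27682.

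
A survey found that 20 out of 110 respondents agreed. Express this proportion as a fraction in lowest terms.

20 = 2^2 × 5
110 = 2 × 5 × 11
gcd(20, 110) = 2 × 5 = 10.
Divide numerator and denominator by 10: 20/110 = 2/11.

2/11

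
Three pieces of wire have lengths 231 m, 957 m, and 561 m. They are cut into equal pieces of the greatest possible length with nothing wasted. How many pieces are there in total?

Piece length = gcd(231, 957, 561).
231 = 3 × 7 × 11
957 = 3 × 11 × 29
561 = 3 × 11 × 17
gcd(231, 957, 561) = 3 × 11 = 33.
Total pieces = 231/33 + 957/33 + 561/33 = 7 + 29 + 17 = 53.

53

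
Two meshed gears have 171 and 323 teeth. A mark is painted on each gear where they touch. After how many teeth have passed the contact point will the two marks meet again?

2907 teeth

We need the least common multiple of the intervals.
171 = 3^2 × 19
323 = 17 × 19
LCM(171, 323) = 3^2 × 17 × 19 = 2907.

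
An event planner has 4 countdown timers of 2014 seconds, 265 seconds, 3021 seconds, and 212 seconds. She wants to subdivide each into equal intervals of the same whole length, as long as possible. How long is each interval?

The interval must divide each timer length; the longest such is the gcd.
2014 = 2 × 19 × 53
265 = 5 × 53
3021 = 3 × 19 × 53
212 = 2^2 × 53
gcd(2014, 265, 3021, 212) = 53.

53 seconds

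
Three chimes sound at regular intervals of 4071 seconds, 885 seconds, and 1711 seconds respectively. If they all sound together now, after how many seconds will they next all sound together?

They coincide at every common multiple of the periods; the first is the LCM.
4071 = 3 × 23 × 59
885 = 3 × 5 × 59
1711 = 29 × 59
LCM(4071, 885, 1711) = 3 × 5 × 23 × 29 × 59 = 590295.

590295 seconds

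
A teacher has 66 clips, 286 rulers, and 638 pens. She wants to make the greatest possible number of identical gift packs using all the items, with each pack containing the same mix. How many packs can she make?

22 packs

The pack count must divide each quantity, so the greatest is gcd(66, 286, 638).
66 = 2 × 3 × 11
286 = 2 × 11 × 13
638 = 2 × 11 × 29
gcd(66, 286, 638) = 2 × 11 = 22.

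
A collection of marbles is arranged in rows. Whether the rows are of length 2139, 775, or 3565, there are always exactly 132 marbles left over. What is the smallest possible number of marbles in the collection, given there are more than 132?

N − 132 must be a common multiple of 2139, 775, and 3565.
2139 = 3 × 23 × 31
775 = 5^2 × 31
3565 = 5 × 23 × 31
LCM(2139, 775, 3565) = 3 × 5^2 × 23 × 31 = 53475.
Smallest N > 132 is LCM + 132 = 53475 + 132 = 53607.

53607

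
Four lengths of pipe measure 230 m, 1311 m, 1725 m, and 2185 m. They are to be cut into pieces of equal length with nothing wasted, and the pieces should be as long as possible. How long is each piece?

23 m

Each piece length must divide every original length, so the longest possible is gcd(230, 1311, 1725, 2185).
230 = 2 × 5 × 23
1311 = 3 × 19 × 23
1725 = 3 × 5^2 × 23
2185 = 5 × 19 × 23
gcd(230, 1311, 1725, 2185) = 23.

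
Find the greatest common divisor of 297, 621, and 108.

27

297 = 3^3 × 11
621 = 3^3 × 23
108 = 2^2 × 3^3
gcd(297, 621, 108) = 3^3 = 27.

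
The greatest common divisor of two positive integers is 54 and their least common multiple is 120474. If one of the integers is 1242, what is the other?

5238

For two integers, gcd × lcm = product, so the other is (54 × 120474) / 1242 = 6505596 / 1242 = 5238.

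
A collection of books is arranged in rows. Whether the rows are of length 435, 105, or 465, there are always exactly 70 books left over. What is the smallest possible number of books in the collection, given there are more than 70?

N − 70 must be a common multiple of 435, 105, and 465.
435 = 3 × 5 × 29
105 = 3 × 5 × 7
465 = 3 × 5 × 31
LCM(435, 105, 465) = 3 × 5 × 7 × 29 × 31 = 94395.
Smallest N > 70 is LCM + 70 = 94395 + 70 = 94465.

94465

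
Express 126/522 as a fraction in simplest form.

126 = 2 × 3^2 × 7
522 = 2 × 3^2 × 29
gcd(126, 522) = 2 × 3^2 = 18.
Divide numerator and denominator by 18: 126/522 = 7/29.

7/29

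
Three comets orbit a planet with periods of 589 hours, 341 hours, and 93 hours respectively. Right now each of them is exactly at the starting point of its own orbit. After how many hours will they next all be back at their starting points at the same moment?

19437 hours

We need the least common multiple of the intervals.
589 = 19 × 31
341 = 11 × 31
93 = 3 × 31
LCM(589, 341, 93) = 3 × 11 × 19 × 31 = 19437.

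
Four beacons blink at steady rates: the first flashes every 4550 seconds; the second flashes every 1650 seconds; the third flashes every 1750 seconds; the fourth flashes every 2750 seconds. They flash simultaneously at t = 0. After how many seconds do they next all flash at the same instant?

750750 seconds

They coincide at every common multiple of the periods; the first is the LCM.
4550 = 2 × 5^2 × 7 × 13
1650 = 2 × 3 × 5^2 × 11
1750 = 2 × 5^3 × 7
2750 = 2 × 5^3 × 11
LCM(4550, 1650, 1750, 2750) = 2 × 3 × 5^3 × 7 × 11 × 13 = 750750.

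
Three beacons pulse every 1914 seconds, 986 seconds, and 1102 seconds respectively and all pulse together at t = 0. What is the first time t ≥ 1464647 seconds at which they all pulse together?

Joint pulses occur at multiples of LCM(1914, 986, 1102).
1914 = 2 × 3 × 11 × 29
986 = 2 × 17 × 29
1102 = 2 × 19 × 29
LCM(1914, 986, 1102) = 2 × 3 × 11 × 17 × 19 × 29 = 618222.
Smallest multiple of 618222 that is ≥ 1464647: ⌈1464647/618222⌉ × 618222 = 3 × 618222 = 1854666.

1854666 seconds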